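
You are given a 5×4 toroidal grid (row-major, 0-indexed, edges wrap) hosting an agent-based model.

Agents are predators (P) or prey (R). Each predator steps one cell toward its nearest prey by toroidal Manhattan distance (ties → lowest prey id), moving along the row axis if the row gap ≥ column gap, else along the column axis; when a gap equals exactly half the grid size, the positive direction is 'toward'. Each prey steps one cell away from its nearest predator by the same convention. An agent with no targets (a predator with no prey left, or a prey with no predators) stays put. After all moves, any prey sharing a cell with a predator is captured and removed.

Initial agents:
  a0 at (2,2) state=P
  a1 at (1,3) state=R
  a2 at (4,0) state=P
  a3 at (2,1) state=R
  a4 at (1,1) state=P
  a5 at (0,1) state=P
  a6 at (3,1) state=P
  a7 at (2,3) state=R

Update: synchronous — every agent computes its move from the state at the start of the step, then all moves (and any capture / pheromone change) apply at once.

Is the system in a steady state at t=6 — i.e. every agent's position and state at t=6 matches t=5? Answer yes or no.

yes

t=1: a0@(2,1):P a1@(0,3):R a2@(0,0):P a3@(2,0):R a4@(2,1):P a5@(1,1):P a6@(2,1):P a7@(2,0):R
t=2: a0@(2,0):P a1@(0,2):R a2@(0,3):P a3@(2,3):R a4@(2,0):P a5@(2,1):P a6@(2,0):P a7@(2,3):R
t=3: a0@(2,3):P a1@(0,1):R a2@(0,2):P a4@(2,3):P a5@(2,2):P a6@(2,3):P
t=4: a0@(1,3):P a1@(0,0):R a2@(0,1):P a4@(1,3):P a5@(1,2):P a6@(1,3):P
t=5: a0@(0,3):P a2@(0,0):P a4@(0,3):P a5@(1,3):P a6@(0,3):P
t=6: (unchanged — steady state)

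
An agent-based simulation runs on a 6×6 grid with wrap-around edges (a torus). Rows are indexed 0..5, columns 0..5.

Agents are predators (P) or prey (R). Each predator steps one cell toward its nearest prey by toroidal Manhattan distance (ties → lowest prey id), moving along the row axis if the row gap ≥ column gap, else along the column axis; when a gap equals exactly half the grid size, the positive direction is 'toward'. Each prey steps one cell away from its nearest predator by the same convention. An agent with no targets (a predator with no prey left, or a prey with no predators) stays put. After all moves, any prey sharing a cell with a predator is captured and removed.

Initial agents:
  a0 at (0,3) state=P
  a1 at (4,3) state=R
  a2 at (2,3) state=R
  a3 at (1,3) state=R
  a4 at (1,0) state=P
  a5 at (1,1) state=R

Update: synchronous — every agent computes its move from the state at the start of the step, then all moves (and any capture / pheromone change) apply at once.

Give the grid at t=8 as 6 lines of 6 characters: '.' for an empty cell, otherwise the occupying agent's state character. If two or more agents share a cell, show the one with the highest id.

t=1: a0@(1,3):P a1@(3,3):R a2@(3,3):R a3@(2,3):R a4@(1,1):P a5@(1,2):R
t=2: a0@(2,3):P a1@(4,3):R a2@(4,3):R a3@(3,3):R a4@(1,2):P a5@(1,1):R
t=3: a0@(3,3):P a1@(5,3):R a2@(5,3):R a3@(4,3):R a4@(1,1):P a5@(1,0):R
t=4: a0@(4,3):P a1@(0,3):R a2@(0,3):R a3@(5,3):R a4@(1,0):P a5@(1,5):R
t=5: a0@(5,3):P a1@(1,3):R a2@(1,3):R a3@(0,3):R a4@(1,5):P a5@(1,4):R
t=6: a0@(0,3):P a1@(2,3):R a2@(2,3):R a3@(1,3):R a4@(1,4):P a5@(1,3):R
t=7: a0@(1,3):P a1@(3,3):R a2@(3,3):R a3@(2,3):R a4@(1,3):P a5@(2,3):R
t=8: a0@(2,3):P a1@(4,3):R a2@(4,3):R a3@(3,3):R a4@(2,3):P a5@(3,3):R

......
......
...P..
...R..
...R..
......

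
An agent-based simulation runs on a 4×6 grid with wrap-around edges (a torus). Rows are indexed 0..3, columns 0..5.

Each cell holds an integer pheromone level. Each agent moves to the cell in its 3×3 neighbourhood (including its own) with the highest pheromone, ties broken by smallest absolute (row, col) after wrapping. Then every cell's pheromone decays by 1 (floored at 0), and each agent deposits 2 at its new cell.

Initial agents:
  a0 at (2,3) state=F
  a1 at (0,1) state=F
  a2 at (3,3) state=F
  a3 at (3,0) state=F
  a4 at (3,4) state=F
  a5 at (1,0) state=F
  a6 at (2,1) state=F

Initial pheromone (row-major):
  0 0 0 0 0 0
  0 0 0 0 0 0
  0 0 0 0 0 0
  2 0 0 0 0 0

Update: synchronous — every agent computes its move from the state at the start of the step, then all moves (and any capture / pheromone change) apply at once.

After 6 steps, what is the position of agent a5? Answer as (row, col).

(3, 0)

t=1: a0@(1,2) a1@(3,0) a2@(0,2) a3@(3,0) a4@(0,3) a5@(0,0) a6@(3,0) | pheromone: 2 0 2 2 0 0 / 0 0 2 0 0 0 / 0 0 0 0 0 0 / 7 0 0 0 0 0
t=2: a0@(0,2) a1@(3,0) a2@(0,2) a3@(3,0) a4@(0,2) a5@(3,0) a6@(3,0) | pheromone: 1 0 7 1 0 0 / 0 0 1 0 0 0 / 0 0 0 0 0 0 / 14 0 0 0 0 0
t=3: a0@(0,2) a1@(3,0) a2@(0,2) a3@(3,0) a4@(0,2) a5@(3,0) a6@(3,0) | pheromone: 0 0 12 0 0 0 / 0 0 0 0 0 0 / 0 0 0 0 0 0 / 21 0 0 0 0 0
t=4: a0@(0,2) a1@(3,0) a2@(0,2) a3@(3,0) a4@(0,2) a5@(3,0) a6@(3,0) | pheromone: 0 0 17 0 0 0 / 0 0 0 0 0 0 / 0 0 0 0 0 0 / 28 0 0 0 0 0
t=5: a0@(0,2) a1@(3,0) a2@(0,2) a3@(3,0) a4@(0,2) a5@(3,0) a6@(3,0) | pheromone: 0 0 22 0 0 0 / 0 0 0 0 0 0 / 0 0 0 0 0 0 / 35 0 0 0 0 0
t=6: a0@(0,2) a1@(3,0) a2@(0,2) a3@(3,0) a4@(0,2) a5@(3,0) a6@(3,0) | pheromone: 0 0 27 0 0 0 / 0 0 0 0 0 0 / 0 0 0 0 0 0 / 42 0 0 0 0 0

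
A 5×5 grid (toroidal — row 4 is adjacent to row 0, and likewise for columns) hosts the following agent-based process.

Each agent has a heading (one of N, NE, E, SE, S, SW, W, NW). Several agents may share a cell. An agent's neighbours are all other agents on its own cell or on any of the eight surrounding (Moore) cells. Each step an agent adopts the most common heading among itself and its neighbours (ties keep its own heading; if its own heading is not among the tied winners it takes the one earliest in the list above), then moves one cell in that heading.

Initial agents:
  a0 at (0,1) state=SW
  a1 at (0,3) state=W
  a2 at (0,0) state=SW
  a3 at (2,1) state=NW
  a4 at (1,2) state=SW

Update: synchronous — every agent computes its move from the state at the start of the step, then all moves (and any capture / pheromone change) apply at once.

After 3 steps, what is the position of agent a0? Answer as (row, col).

t=1: a0@(1,0):SW a1@(0,2):W a2@(1,4):SW a3@(1,0):NW a4@(2,1):SW
t=2: a0@(2,4):SW a1@(0,1):W a2@(2,3):SW a3@(2,4):SW a4@(3,0):SW
t=3: a0@(3,3):SW a1@(0,0):W a2@(3,2):SW a3@(3,3):SW a4@(4,4):SW

(3, 3)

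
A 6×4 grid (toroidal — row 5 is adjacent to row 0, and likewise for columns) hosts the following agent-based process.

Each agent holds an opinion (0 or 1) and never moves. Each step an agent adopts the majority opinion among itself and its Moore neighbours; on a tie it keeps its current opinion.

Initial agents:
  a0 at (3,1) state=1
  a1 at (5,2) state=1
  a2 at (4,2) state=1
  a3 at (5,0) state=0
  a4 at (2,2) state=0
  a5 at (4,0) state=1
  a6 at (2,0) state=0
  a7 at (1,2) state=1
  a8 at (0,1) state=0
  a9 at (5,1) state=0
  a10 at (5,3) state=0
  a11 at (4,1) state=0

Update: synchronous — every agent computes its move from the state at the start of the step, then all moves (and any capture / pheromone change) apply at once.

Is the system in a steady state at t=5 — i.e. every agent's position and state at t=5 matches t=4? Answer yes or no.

t=1: a0@(3,1):1 a1@(5,2):0 a2@(4,2):1 a3@(5,0):0 a4@(2,2):1 a5@(4,0):0 a6@(2,0):0 a7@(1,2):0 a8@(0,1):0 a9@(5,1):0 a10@(5,3):1 a11@(4,1):1
t=2: a0@(3,1):1 a1@(5,2):0 a2@(4,2):1 a3@(5,0):0 a4@(2,2):1 a5@(4,0):0 a6@(2,0):0 a7@(1,2):0 a8@(0,1):0 a9@(5,1):0 a10@(5,3):0 a11@(4,1):0
t=3: a0@(3,1):1 a1@(5,2):0 a2@(4,2):0 a3@(5,0):0 a4@(2,2):1 a5@(4,0):0 a6@(2,0):0 a7@(1,2):0 a8@(0,1):0 a9@(5,1):0 a10@(5,3):0 a11@(4,1):0
t=4: a0@(3,1):0 a1@(5,2):0 a2@(4,2):0 a3@(5,0):0 a4@(2,2):1 a5@(4,0):0 a6@(2,0):0 a7@(1,2):0 a8@(0,1):0 a9@(5,1):0 a10@(5,3):0 a11@(4,1):0
t=5: a0@(3,1):0 a1@(5,2):0 a2@(4,2):0 a3@(5,0):0 a4@(2,2):0 a5@(4,0):0 a6@(2,0):0 a7@(1,2):0 a8@(0,1):0 a9@(5,1):0 a10@(5,3):0 a11@(4,1):0

no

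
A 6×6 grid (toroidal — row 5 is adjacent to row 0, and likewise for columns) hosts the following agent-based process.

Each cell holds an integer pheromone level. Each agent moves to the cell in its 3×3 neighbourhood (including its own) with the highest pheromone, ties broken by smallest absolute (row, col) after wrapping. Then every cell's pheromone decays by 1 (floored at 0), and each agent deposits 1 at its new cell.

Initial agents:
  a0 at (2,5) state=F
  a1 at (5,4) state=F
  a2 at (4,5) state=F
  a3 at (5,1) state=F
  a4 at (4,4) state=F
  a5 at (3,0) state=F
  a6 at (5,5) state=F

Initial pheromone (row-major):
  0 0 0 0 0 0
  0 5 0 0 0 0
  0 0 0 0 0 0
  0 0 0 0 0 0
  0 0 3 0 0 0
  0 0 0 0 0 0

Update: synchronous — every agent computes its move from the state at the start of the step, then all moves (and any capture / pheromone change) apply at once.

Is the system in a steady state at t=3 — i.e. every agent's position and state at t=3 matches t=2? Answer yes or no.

t=1: a0@(1,0) a1@(0,3) a2@(3,0) a3@(4,2) a4@(3,3) a5@(2,0) a6@(0,0) | pheromone: 1 0 0 1 0 0 / 1 4 0 0 0 0 / 1 0 0 0 0 0 / 1 0 0 1 0 0 / 0 0 3 0 0 0 / 0 0 0 0 0 0
t=2: a0@(1,1) a1@(0,3) a2@(2,0) a3@(4,2) a4@(4,2) a5@(1,1) a6@(1,1) | pheromone: 0 0 0 1 0 0 / 0 6 0 0 0 0 / 1 0 0 0 0 0 / 0 0 0 0 0 0 / 0 0 4 0 0 0 / 0 0 0 0 0 0
t=3: a0@(1,1) a1@(0,3) a2@(1,1) a3@(4,2) a4@(4,2) a5@(1,1) a6@(1,1) | pheromone: 0 0 0 1 0 0 / 0 9 0 0 0 0 / 0 0 0 0 0 0 / 0 0 0 0 0 0 / 0 0 5 0 0 0 / 0 0 0 0 0 0

no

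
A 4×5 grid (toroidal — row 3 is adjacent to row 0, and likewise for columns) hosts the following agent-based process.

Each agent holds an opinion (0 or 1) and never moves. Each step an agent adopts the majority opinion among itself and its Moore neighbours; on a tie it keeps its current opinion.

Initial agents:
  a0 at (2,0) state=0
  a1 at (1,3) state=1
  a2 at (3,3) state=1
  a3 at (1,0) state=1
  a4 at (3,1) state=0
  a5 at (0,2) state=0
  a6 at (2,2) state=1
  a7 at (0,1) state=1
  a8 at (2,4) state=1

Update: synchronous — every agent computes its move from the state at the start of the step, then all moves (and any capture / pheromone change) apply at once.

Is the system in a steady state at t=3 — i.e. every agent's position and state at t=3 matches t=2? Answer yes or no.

t=1: a0@(2,0):0 a1@(1,3):1 a2@(3,3):1 a3@(1,0):1 a4@(3,1):0 a5@(0,2):1 a6@(2,2):1 a7@(0,1):1 a8@(2,4):1
t=2: a0@(2,0):0 a1@(1,3):1 a2@(3,3):1 a3@(1,0):1 a4@(3,1):1 a5@(0,2):1 a6@(2,2):1 a7@(0,1):1 a8@(2,4):1
t=3: a0@(2,0):1 a1@(1,3):1 a2@(3,3):1 a3@(1,0):1 a4@(3,1):1 a5@(0,2):1 a6@(2,2):1 a7@(0,1):1 a8@(2,4):1

no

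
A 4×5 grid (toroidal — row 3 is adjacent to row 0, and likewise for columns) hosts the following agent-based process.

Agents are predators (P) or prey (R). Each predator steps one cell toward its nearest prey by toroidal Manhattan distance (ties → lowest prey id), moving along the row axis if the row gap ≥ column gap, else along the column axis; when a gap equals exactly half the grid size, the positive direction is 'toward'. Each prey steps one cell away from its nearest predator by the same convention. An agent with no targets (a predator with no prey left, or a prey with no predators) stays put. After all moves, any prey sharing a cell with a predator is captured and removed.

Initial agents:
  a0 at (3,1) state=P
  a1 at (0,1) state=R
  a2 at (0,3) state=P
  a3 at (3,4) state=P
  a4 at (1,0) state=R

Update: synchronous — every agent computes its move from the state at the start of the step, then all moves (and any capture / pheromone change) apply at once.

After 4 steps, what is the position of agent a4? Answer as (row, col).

t=1: a0@(0,1):P a1@(1,1):R a2@(0,2):P a3@(3,0):P a4@(0,0):R
t=2: a0@(1,1):P a1@(2,1):R a2@(1,2):P a3@(0,0):P a4@(0,4):R
t=3: a0@(2,1):P a1@(3,1):R a2@(2,2):P a3@(0,4):P a4@(0,3):R
t=4: a0@(3,1):P a1@(0,1):R a2@(3,2):P a3@(0,3):P a4@(0,2):R

(0, 2)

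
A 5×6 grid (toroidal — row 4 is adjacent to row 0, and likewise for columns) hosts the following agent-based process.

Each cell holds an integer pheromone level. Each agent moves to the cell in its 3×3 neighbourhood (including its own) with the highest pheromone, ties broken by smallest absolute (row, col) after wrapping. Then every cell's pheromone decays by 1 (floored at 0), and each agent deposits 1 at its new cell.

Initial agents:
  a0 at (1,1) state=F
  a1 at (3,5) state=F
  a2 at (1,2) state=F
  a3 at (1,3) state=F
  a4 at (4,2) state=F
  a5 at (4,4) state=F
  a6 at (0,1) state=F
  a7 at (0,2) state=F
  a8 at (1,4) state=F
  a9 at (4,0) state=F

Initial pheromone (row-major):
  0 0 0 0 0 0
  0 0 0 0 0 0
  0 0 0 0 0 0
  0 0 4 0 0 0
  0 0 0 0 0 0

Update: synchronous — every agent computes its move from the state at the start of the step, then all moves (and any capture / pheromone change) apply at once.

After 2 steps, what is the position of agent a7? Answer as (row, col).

t=1: a0@(0,0) a1@(2,0) a2@(0,1) a3@(0,2) a4@(3,2) a5@(0,3) a6@(0,0) a7@(0,1) a8@(0,3) a9@(0,0) | pheromone: 3 2 1 2 0 0 / 0 0 0 0 0 0 / 1 0 0 0 0 0 / 0 0 4 0 0 0 / 0 0 0 0 0 0
t=2: a0@(0,0) a1@(2,0) a2@(0,0) a3@(0,1) a4@(3,2) a5@(0,3) a6@(0,0) a7@(0,0) a8@(0,3) a9@(0,0) | pheromone: 7 2 0 3 0 0 / 0 0 0 0 0 0 / 1 0 0 0 0 0 / 0 0 4 0 0 0 / 0 0 0 0 0 0

(0, 0)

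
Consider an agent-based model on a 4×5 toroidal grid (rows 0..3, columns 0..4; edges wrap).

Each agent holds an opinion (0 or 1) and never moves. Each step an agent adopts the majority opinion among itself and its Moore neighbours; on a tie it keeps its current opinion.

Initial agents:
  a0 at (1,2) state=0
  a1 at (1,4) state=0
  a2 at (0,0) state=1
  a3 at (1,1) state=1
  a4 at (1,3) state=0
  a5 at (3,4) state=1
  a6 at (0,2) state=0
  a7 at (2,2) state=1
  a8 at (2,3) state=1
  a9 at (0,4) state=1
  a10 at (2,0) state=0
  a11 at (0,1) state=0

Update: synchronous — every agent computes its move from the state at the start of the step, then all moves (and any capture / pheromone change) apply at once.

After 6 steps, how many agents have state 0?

t=1: a0@(1,2):0 a1@(1,4):0 a2@(0,0):1 a3@(1,1):0 a4@(1,3):0 a5@(3,4):1 a6@(0,2):0 a7@(2,2):1 a8@(2,3):1 a9@(0,4):1 a10@(2,0):0 a11@(0,1):0
t=2: a0@(1,2):0 a1@(1,4):0 a2@(0,0):1 a3@(1,1):0 a4@(1,3):0 a5@(3,4):1 a6@(0,2):0 a7@(2,2):0 a8@(2,3):1 a9@(0,4):1 a10@(2,0):0 a11@(0,1):0
t=3: a0@(1,2):0 a1@(1,4):0 a2@(0,0):1 a3@(1,1):0 a4@(1,3):0 a5@(3,4):1 a6@(0,2):0 a7@(2,2):0 a8@(2,3):0 a9@(0,4):1 a10@(2,0):0 a11@(0,1):0
t=4: (unchanged — steady state)

9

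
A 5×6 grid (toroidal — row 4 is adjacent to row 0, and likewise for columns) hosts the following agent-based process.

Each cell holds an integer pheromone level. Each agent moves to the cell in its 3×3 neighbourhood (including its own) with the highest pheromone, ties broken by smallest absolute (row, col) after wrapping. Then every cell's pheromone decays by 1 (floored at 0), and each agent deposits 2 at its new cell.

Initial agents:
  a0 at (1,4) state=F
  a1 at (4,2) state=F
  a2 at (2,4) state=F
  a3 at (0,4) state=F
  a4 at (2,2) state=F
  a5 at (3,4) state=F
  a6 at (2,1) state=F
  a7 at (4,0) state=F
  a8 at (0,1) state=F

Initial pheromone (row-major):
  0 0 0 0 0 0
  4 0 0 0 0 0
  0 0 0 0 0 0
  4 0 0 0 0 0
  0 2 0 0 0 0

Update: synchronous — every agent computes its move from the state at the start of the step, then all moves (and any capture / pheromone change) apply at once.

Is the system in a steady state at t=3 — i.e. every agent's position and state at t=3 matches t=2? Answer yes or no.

t=1: a0@(0,3) a1@(4,1) a2@(1,3) a3@(0,3) a4@(1,1) a5@(2,3) a6@(1,0) a7@(3,0) a8@(1,0) | pheromone: 0 0 0 4 0 0 / 7 2 0 2 0 0 / 0 0 0 2 0 0 / 5 0 0 0 0 0 / 0 3 0 0 0 0
t=2: a0@(0,3) a1@(3,0) a2@(0,3) a3@(0,3) a4@(1,0) a5@(1,3) a6@(1,0) a7@(3,0) a8@(1,0) | pheromone: 0 0 0 9 0 0 / 12 1 0 3 0 0 / 0 0 0 1 0 0 / 8 0 0 0 0 0 / 0 2 0 0 0 0
t=3: a0@(0,3) a1@(3,0) a2@(0,3) a3@(0,3) a4@(1,0) a5@(0,3) a6@(1,0) a7@(3,0) a8@(1,0) | pheromone: 0 0 0 16 0 0 / 17 0 0 2 0 0 / 0 0 0 0 0 0 / 11 0 0 0 0 0 / 0 1 0 0 0 0

no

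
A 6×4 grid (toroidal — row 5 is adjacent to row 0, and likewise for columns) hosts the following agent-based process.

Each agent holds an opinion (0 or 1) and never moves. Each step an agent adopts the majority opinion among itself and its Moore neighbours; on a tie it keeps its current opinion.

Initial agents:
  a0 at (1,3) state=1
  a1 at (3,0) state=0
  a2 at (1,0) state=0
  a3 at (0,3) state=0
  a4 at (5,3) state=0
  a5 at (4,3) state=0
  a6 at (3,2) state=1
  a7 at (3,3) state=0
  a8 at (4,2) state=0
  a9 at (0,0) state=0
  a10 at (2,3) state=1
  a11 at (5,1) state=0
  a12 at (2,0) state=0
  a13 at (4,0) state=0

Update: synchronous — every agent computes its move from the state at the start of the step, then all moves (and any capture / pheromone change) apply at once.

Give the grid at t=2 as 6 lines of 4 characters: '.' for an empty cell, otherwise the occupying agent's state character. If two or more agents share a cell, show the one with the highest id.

0..0
0..0
0..0
0.00
0.00
.0.0

t=1: a0@(1,3):0 a1@(3,0):0 a2@(1,0):0 a3@(0,3):0 a4@(5,3):0 a5@(4,3):0 a6@(3,2):0 a7@(3,3):0 a8@(4,2):0 a9@(0,0):0 a10@(2,3):0 a11@(5,1):0 a12@(2,0):0 a13@(4,0):0
t=2: (unchanged — steady state)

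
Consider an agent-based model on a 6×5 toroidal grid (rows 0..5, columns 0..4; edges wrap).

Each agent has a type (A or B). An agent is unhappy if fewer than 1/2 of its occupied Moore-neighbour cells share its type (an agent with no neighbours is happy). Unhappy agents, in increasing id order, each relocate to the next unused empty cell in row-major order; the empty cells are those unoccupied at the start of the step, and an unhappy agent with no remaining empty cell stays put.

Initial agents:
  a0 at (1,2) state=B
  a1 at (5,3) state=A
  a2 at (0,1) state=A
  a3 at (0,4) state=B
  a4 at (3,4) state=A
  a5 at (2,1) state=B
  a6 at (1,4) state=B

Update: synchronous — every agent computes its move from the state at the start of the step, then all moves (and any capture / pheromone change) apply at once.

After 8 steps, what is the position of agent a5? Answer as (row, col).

t=1: a0@(1,2):B a1@(0,0):A a2@(0,2):A a3@(0,4):B a4@(3,4):A a5@(2,1):B a6@(1,4):B
t=2: a0@(1,2):B a1@(0,1):A a2@(0,3):A a3@(0,4):B a4@(3,4):A a5@(2,1):B a6@(1,4):B
t=3: a0@(0,0):B a1@(0,2):A a2@(1,0):A a3@(0,4):B a4@(3,4):A a5@(2,1):B a6@(1,4):B
t=4: a0@(0,0):B a1@(0,2):A a2@(0,1):A a3@(0,4):B a4@(3,4):A a5@(0,3):B a6@(1,4):B
t=5: (unchanged — steady state)

(0, 3)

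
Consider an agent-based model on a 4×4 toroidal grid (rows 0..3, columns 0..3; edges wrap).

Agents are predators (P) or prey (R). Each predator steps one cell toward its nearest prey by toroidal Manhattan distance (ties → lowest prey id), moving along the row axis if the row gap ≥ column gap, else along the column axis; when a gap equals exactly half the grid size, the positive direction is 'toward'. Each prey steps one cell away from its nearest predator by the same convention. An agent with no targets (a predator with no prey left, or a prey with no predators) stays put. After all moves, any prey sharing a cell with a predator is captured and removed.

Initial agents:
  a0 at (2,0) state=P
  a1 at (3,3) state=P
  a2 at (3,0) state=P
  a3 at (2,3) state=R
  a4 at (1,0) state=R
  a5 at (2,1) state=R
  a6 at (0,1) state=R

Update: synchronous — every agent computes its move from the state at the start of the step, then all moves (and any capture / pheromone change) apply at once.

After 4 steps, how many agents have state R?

t=1: a0@(2,3):P a1@(2,3):P a2@(2,0):P a3@(2,2):R a4@(0,0):R a5@(2,2):R a6@(1,1):R
t=2: a0@(2,2):P a1@(2,2):P a2@(2,1):P a4@(3,0):R a6@(0,1):R
t=3: a0@(2,3):P a1@(2,3):P a2@(3,1):P a4@(0,0):R
t=4: a0@(3,3):P a1@(3,3):P a2@(0,1):P a4@(1,0):R

1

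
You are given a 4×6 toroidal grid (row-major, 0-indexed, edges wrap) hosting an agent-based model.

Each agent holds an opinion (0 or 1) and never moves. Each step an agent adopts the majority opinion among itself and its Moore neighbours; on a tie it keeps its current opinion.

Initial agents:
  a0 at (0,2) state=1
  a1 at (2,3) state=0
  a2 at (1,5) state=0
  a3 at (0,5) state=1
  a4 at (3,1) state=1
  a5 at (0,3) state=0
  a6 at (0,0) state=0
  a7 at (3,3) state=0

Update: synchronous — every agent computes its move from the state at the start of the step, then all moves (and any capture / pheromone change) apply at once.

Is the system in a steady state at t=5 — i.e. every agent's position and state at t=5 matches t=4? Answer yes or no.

t=1: a0@(0,2):1 a1@(2,3):0 a2@(1,5):0 a3@(0,5):0 a4@(3,1):1 a5@(0,3):0 a6@(0,0):0 a7@(3,3):0
t=2: (unchanged — steady state)

yes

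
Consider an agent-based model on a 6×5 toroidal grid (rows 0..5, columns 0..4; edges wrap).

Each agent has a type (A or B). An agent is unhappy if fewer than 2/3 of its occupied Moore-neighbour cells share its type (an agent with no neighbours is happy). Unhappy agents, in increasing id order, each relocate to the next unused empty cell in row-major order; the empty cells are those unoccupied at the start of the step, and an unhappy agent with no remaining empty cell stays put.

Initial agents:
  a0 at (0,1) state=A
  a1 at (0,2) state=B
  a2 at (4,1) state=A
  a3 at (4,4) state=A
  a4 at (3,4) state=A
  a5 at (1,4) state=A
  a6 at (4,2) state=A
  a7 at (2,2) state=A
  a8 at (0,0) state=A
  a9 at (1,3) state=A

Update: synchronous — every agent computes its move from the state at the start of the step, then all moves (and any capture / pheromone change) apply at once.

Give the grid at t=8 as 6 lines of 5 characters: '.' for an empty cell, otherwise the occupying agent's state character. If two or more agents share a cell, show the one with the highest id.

t=1: a0@(0,3):A a1@(0,4):B a2@(4,1):A a3@(4,4):A a4@(3,4):A a5@(1,4):A a6@(4,2):A a7@(2,2):A a8@(0,0):A a9@(1,3):A
t=2: a0@(0,3):A a1@(0,1):B a2@(4,1):A a3@(4,4):A a4@(3,4):A a5@(1,4):A a6@(4,2):A a7@(2,2):A a8@(0,2):A a9@(1,3):A
t=3: a0@(0,3):A a1@(0,0):B a2@(4,1):A a3@(4,4):A a4@(3,4):A a5@(1,4):A a6@(4,2):A a7@(2,2):A a8@(0,2):A a9@(1,3):A
t=4: a0@(0,3):A a1@(0,1):B a2@(4,1):A a3@(4,4):A a4@(3,4):A a5@(1,4):A a6@(4,2):A a7@(2,2):A a8@(0,2):A a9@(1,3):A
t=5: a0@(0,3):A a1@(0,0):B a2@(4,1):A a3@(4,4):A a4@(3,4):A a5@(1,4):A a6@(4,2):A a7@(2,2):A a8@(0,2):A a9@(1,3):A
t=6: a0@(0,3):A a1@(0,1):B a2@(4,1):A a3@(4,4):A a4@(3,4):A a5@(1,4):A a6@(4,2):A a7@(2,2):A a8@(0,2):A a9@(1,3):A
t=7: a0@(0,3):A a1@(0,0):B a2@(4,1):A a3@(4,4):A a4@(3,4):A a5@(1,4):A a6@(4,2):A a7@(2,2):A a8@(0,2):A a9@(1,3):A
t=8: a0@(0,3):A a1@(0,1):B a2@(4,1):A a3@(4,4):A a4@(3,4):A a5@(1,4):A a6@(4,2):A a7@(2,2):A a8@(0,2):A a9@(1,3):A

.BAA.
...AA
..A..
....A
.AA.A
.....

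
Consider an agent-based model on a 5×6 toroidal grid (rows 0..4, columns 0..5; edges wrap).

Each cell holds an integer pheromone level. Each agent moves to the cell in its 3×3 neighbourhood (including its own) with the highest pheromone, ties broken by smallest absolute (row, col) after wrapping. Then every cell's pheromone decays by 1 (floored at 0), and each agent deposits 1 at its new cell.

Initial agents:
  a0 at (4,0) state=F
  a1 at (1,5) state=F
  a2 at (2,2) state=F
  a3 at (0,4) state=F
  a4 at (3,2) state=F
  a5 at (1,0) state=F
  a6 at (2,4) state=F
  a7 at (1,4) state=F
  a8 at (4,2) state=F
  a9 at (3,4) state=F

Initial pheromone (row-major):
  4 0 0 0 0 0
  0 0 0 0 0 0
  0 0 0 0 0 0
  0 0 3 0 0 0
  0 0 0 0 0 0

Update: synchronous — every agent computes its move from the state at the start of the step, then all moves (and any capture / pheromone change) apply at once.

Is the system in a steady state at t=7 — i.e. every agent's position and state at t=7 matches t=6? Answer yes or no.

yes

t=1: a0@(0,0) a1@(0,0) a2@(3,2) a3@(0,3) a4@(3,2) a5@(0,0) a6@(1,3) a7@(0,3) a8@(3,2) a9@(2,3) | pheromone: 6 0 0 2 0 0 / 0 0 0 1 0 0 / 0 0 0 1 0 0 / 0 0 5 0 0 0 / 0 0 0 0 0 0
t=2: a0@(0,0) a1@(0,0) a2@(3,2) a3@(0,3) a4@(3,2) a5@(0,0) a6@(0,3) a7@(0,3) a8@(3,2) a9@(3,2) | pheromone: 8 0 0 4 0 0 / 0 0 0 0 0 0 / 0 0 0 0 0 0 / 0 0 8 0 0 0 / 0 0 0 0 0 0
t=3: a0@(0,0) a1@(0,0) a2@(3,2) a3@(0,3) a4@(3,2) a5@(0,0) a6@(0,3) a7@(0,3) a8@(3,2) a9@(3,2) | pheromone: 10 0 0 6 0 0 / 0 0 0 0 0 0 / 0 0 0 0 0 0 / 0 0 11 0 0 0 / 0 0 0 0 0 0
t=4: a0@(0,0) a1@(0,0) a2@(3,2) a3@(0,3) a4@(3,2) a5@(0,0) a6@(0,3) a7@(0,3) a8@(3,2) a9@(3,2) | pheromone: 12 0 0 8 0 0 / 0 0 0 0 0 0 / 0 0 0 0 0 0 / 0 0 14 0 0 0 / 0 0 0 0 0 0
t=5: a0@(0,0) a1@(0,0) a2@(3,2) a3@(0,3) a4@(3,2) a5@(0,0) a6@(0,3) a7@(0,3) a8@(3,2) a9@(3,2) | pheromone: 14 0 0 10 0 0 / 0 0 0 0 0 0 / 0 0 0 0 0 0 / 0 0 17 0 0 0 / 0 0 0 0 0 0
t=6: a0@(0,0) a1@(0,0) a2@(3,2) a3@(0,3) a4@(3,2) a5@(0,0) a6@(0,3) a7@(0,3) a8@(3,2) a9@(3,2) | pheromone: 16 0 0 12 0 0 / 0 0 0 0 0 0 / 0 0 0 0 0 0 / 0 0 20 0 0 0 / 0 0 0 0 0 0
t=7: a0@(0,0) a1@(0,0) a2@(3,2) a3@(0,3) a4@(3,2) a5@(0,0) a6@(0,3) a7@(0,3) a8@(3,2) a9@(3,2) | pheromone: 18 0 0 14 0 0 / 0 0 0 0 0 0 / 0 0 0 0 0 0 / 0 0 23 0 0 0 / 0 0 0 0 0 0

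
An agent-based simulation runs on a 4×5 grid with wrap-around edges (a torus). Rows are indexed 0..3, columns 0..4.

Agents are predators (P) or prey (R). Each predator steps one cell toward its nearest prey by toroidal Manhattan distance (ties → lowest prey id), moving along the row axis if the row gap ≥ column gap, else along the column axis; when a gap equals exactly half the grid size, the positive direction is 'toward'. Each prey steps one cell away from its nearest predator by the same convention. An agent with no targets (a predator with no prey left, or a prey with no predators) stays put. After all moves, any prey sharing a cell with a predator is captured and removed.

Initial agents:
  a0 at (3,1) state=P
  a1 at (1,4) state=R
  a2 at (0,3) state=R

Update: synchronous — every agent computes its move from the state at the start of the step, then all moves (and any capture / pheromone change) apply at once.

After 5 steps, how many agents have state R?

2

t=1: a0@(3,2):P a1@(0,4):R a2@(0,4):R
t=2: a0@(3,3):P a1@(0,0):R a2@(0,0):R
t=3: a0@(3,4):P a1@(0,1):R a2@(0,1):R
t=4: a0@(3,0):P a1@(0,2):R a2@(0,2):R
t=5: a0@(3,1):P a1@(0,3):R a2@(0,3):R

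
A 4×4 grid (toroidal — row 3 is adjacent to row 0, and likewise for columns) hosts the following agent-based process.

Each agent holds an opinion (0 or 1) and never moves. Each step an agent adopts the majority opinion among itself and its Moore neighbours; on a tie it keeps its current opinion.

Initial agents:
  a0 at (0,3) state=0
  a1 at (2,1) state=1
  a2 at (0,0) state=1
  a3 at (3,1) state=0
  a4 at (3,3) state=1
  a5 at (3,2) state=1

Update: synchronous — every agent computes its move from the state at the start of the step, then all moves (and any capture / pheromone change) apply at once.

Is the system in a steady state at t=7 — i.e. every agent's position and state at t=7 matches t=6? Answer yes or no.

yes

t=1: a0@(0,3):1 a1@(2,1):1 a2@(0,0):1 a3@(3,1):1 a4@(3,3):1 a5@(3,2):1
t=2: (unchanged — steady state)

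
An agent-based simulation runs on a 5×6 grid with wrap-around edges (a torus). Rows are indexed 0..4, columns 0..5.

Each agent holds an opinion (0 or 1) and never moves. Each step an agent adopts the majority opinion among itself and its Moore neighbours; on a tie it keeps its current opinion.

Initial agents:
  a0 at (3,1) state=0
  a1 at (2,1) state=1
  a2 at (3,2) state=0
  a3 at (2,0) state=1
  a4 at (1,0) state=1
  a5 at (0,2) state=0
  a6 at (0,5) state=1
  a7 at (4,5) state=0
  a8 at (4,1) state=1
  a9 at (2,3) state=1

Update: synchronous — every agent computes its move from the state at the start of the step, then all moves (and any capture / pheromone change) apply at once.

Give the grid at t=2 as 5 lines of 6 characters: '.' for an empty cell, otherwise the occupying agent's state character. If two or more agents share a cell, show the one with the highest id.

..0..1
1.....
11.1..
.11...
.0...0

t=1: a0@(3,1):1 a1@(2,1):1 a2@(3,2):1 a3@(2,0):1 a4@(1,0):1 a5@(0,2):0 a6@(0,5):1 a7@(4,5):0 a8@(4,1):0 a9@(2,3):1
t=2: (unchanged — steady state)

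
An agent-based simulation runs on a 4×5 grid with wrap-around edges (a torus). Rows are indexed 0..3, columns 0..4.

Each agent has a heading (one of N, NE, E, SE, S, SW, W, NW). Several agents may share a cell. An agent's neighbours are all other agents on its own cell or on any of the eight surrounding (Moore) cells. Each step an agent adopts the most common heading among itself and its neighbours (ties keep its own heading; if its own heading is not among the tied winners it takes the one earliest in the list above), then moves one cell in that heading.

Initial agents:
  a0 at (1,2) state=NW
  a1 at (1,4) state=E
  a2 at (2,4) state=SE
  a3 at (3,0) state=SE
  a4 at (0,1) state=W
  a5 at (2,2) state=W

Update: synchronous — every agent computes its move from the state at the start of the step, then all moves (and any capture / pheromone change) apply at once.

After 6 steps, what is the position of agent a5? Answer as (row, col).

t=1: a0@(1,1):W a1@(1,0):E a2@(3,0):SE a3@(0,1):SE a4@(0,0):W a5@(2,1):W
t=2: a0@(1,0):W a1@(1,4):W a2@(0,1):SE a3@(1,2):SE a4@(0,4):W a5@(2,0):W
t=3: a0@(1,4):W a1@(1,3):W a2@(1,2):SE a3@(2,3):SE a4@(0,3):W a5@(2,4):W
t=4: a0@(1,3):W a1@(1,2):W a2@(2,3):SE a3@(2,2):W a4@(0,2):W a5@(2,3):W
t=5: a0@(1,2):W a1@(1,1):W a2@(2,2):W a3@(2,1):W a4@(0,1):W a5@(2,2):W
t=6: a0@(1,1):W a1@(1,0):W a2@(2,1):W a3@(2,0):W a4@(0,0):W a5@(2,1):W

(2, 1)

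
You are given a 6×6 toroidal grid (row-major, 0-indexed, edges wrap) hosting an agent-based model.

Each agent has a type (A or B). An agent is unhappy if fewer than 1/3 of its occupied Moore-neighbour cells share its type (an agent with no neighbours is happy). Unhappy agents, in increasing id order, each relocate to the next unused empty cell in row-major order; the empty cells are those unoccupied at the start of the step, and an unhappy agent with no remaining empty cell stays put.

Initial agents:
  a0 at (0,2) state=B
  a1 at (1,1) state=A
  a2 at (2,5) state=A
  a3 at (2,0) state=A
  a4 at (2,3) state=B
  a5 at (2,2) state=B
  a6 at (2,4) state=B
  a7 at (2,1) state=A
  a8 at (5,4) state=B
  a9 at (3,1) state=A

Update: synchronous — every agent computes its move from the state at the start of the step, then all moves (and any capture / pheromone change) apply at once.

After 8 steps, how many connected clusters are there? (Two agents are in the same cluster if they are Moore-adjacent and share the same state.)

t=1: a0@(0,0):B a1@(1,1):A a2@(2,5):A a3@(2,0):A a4@(2,3):B a5@(0,1):B a6@(2,4):B a7@(2,1):A a8@(5,4):B a9@(3,1):A
t=2: (unchanged — steady state)

4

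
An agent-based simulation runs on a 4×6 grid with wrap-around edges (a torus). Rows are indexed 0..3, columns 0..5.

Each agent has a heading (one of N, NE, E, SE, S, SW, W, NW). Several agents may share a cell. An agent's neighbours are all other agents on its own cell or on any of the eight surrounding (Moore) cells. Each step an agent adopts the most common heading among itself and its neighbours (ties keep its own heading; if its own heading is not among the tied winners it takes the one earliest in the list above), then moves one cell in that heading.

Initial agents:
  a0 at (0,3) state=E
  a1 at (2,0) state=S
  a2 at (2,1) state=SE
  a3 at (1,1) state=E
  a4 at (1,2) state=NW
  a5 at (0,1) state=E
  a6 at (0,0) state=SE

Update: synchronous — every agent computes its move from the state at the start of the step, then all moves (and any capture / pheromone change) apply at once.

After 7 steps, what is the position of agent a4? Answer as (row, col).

t=1: a0@(0,4):E a1@(3,0):S a2@(3,2):SE a3@(1,2):E a4@(1,3):E a5@(0,2):E a6@(0,1):E
t=2: a0@(0,5):E a1@(0,0):S a2@(3,3):E a3@(1,3):E a4@(1,4):E a5@(0,3):E a6@(0,2):E
t=3: a0@(0,0):E a1@(1,0):S a2@(3,4):E a3@(1,4):E a4@(1,5):E a5@(0,4):E a6@(0,3):E
t=4: a0@(0,1):E a1@(1,1):E a2@(3,5):E a3@(1,5):E a4@(1,0):E a5@(0,5):E a6@(0,4):E
t=5: a0@(0,2):E a1@(1,2):E a2@(3,0):E a3@(1,0):E a4@(1,1):E a5@(0,0):E a6@(0,5):E
t=6: a0@(0,3):E a1@(1,3):E a2@(3,1):E a3@(1,1):E a4@(1,2):E a5@(0,1):E a6@(0,0):E
t=7: a0@(0,4):E a1@(1,4):E a2@(3,2):E a3@(1,2):E a4@(1,3):E a5@(0,2):E a6@(0,1):E

(1, 3)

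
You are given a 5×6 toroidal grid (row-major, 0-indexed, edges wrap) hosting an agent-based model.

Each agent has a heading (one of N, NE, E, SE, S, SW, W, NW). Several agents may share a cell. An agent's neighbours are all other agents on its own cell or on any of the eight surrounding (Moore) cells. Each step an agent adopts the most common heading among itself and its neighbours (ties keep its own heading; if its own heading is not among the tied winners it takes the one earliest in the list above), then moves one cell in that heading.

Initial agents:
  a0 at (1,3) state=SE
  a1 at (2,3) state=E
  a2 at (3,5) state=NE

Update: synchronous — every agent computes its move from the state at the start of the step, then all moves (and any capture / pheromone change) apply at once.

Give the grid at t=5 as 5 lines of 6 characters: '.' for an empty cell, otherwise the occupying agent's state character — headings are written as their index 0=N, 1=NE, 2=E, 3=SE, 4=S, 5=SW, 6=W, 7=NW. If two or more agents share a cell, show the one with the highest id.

t=1: a0@(2,4):SE a1@(2,4):E a2@(2,0):NE
t=2: a0@(3,5):SE a1@(2,5):E a2@(1,1):NE
t=3: a0@(4,0):SE a1@(2,0):E a2@(0,2):NE
t=4: a0@(0,1):SE a1@(2,1):E a2@(4,3):NE
t=5: a0@(1,2):SE a1@(2,2):E a2@(3,4):NE

......
..3...
..2...
....1.
......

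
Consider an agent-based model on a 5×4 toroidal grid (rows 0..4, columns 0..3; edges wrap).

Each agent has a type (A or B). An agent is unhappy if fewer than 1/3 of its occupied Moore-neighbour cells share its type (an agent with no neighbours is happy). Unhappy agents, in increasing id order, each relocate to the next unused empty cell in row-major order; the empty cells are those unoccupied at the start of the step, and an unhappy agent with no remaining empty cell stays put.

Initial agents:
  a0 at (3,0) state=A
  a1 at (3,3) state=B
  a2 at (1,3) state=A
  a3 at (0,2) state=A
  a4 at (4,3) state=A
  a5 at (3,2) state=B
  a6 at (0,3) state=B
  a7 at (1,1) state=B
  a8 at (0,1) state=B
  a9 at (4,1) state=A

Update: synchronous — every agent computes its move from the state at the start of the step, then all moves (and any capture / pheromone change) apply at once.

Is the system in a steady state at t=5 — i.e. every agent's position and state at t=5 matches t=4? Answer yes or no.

yes

t=1: a0@(3,0):A a1@(3,3):B a2@(1,3):A a3@(0,2):A a4@(4,3):A a5@(3,2):B a6@(0,0):B a7@(1,1):B a8@(0,1):B a9@(4,1):A
t=2: (unchanged — steady state)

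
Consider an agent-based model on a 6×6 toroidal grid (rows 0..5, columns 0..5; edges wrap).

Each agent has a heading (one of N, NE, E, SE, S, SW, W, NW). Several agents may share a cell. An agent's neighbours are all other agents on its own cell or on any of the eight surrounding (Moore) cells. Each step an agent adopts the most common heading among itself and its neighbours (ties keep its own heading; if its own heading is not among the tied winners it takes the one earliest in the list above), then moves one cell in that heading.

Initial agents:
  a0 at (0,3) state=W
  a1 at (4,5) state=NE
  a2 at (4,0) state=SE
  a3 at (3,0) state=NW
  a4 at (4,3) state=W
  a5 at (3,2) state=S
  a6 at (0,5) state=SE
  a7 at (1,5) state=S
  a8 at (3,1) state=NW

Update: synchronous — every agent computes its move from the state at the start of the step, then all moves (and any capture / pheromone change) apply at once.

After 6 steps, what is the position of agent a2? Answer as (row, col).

t=1: a0@(0,2):W a1@(3,0):NE a2@(3,5):NW a3@(2,5):NW a4@(4,2):W a5@(4,2):S a6@(1,0):SE a7@(2,5):S a8@(2,0):NW
t=2: a0@(0,1):W a1@(2,5):NW a2@(2,4):NW a3@(1,4):NW a4@(4,1):W a5@(5,2):S a6@(0,5):NW a7@(1,4):NW a8@(1,5):NW
t=3: a0@(0,0):W a1@(1,4):NW a2@(1,3):NW a3@(0,3):NW a4@(4,0):W a5@(5,1):W a6@(5,4):NW a7@(0,3):NW a8@(0,4):NW
t=4: a0@(0,5):W a1@(0,3):NW a2@(0,2):NW a3@(5,2):NW a4@(4,5):W a5@(5,0):W a6@(4,3):NW a7@(5,2):NW a8@(5,3):NW
t=5: a0@(0,4):W a1@(5,2):NW a2@(5,1):NW a3@(4,1):NW a4@(4,4):W a5@(5,5):W a6@(3,2):NW a7@(4,1):NW a8@(4,2):NW
t=6: a0@(0,3):W a1@(4,1):NW a2@(4,0):NW a3@(3,0):NW a4@(4,3):W a5@(5,4):W a6@(2,1):NW a7@(3,0):NW a8@(3,1):NW

(4, 0)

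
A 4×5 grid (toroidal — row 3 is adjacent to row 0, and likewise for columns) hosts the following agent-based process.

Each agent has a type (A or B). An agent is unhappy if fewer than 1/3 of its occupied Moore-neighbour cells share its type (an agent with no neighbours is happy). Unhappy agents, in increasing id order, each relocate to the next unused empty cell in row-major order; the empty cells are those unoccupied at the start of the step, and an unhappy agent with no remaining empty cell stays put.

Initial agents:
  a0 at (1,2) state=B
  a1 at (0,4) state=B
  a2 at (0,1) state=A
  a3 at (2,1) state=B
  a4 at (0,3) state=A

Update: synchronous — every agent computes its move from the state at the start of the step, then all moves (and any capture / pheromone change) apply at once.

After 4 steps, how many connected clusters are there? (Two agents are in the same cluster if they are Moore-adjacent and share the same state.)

t=1: a0@(1,2):B a1@(0,0):B a2@(0,2):A a3@(2,1):B a4@(1,0):A
t=2: a0@(1,2):B a1@(0,1):B a2@(0,3):A a3@(2,1):B a4@(0,4):A
t=3: (unchanged — steady state)

2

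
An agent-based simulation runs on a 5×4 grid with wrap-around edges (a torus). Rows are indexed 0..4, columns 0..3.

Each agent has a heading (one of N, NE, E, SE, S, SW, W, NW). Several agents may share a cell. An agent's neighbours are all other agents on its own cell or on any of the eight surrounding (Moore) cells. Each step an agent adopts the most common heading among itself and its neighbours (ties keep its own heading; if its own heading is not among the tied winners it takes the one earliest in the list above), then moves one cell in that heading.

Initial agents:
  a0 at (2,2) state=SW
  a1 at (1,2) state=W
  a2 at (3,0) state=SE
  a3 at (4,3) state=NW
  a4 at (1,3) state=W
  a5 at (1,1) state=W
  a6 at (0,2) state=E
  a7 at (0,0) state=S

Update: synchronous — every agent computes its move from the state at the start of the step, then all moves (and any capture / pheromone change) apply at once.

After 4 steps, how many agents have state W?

8

t=1: a0@(2,1):W a1@(1,1):W a2@(4,1):SE a3@(3,2):NW a4@(1,2):W a5@(1,0):W a6@(0,1):W a7@(0,3):W
t=2: a0@(2,0):W a1@(1,0):W a2@(0,2):SE a3@(2,1):NW a4@(1,1):W a5@(1,3):W a6@(0,0):W a7@(0,2):W
t=3: a0@(2,3):W a1@(1,3):W a2@(0,1):W a3@(2,0):W a4@(1,0):W a5@(1,2):W a6@(0,3):W a7@(0,1):W
t=4: a0@(2,2):W a1@(1,2):W a2@(0,0):W a3@(2,3):W a4@(1,3):W a5@(1,1):W a6@(0,2):W a7@(0,0):W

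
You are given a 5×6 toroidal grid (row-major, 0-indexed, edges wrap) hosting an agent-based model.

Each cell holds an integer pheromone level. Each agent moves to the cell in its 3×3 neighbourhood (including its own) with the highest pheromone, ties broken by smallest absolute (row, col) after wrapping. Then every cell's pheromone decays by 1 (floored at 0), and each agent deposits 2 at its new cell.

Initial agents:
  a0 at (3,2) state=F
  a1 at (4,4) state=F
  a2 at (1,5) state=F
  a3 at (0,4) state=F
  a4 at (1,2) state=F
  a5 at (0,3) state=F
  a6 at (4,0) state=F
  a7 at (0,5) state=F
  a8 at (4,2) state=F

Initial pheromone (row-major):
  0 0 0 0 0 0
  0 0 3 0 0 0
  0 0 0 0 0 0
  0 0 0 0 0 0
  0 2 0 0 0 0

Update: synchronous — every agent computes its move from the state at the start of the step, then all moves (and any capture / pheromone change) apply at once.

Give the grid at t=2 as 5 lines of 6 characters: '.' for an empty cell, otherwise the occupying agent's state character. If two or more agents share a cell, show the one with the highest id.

t=1: a0@(4,1) a1@(0,3) a2@(0,0) a3@(0,3) a4@(1,2) a5@(1,2) a6@(4,1) a7@(0,0) a8@(4,1) | pheromone: 4 0 0 4 0 0 / 0 0 6 0 0 0 / 0 0 0 0 0 0 / 0 0 0 0 0 0 / 0 7 0 0 0 0
t=2: a0@(4,1) a1@(1,2) a2@(4,1) a3@(1,2) a4@(1,2) a5@(1,2) a6@(4,1) a7@(4,1) a8@(4,1) | pheromone: 3 0 0 3 0 0 / 0 0 13 0 0 0 / 0 0 0 0 0 0 / 0 0 0 0 0 0 / 0 16 0 0 0 0

......
..F...
......
......
.F....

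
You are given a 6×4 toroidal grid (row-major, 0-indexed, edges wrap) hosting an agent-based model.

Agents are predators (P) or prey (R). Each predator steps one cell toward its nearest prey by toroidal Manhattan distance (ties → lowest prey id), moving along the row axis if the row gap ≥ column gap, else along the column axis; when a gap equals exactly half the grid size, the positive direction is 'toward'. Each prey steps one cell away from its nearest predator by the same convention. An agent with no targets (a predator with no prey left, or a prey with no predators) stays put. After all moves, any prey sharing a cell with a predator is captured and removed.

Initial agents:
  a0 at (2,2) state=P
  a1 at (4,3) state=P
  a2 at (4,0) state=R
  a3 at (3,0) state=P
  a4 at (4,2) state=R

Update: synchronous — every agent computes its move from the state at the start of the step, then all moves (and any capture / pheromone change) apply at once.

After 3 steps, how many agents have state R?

0

t=1: a0@(3,2):P a1@(4,0):P a2@(4,1):R a3@(4,0):P a4@(4,1):R
t=2: a0@(4,2):P a1@(4,1):P a3@(4,1):P
t=3: (unchanged — steady state)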